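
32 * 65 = 2080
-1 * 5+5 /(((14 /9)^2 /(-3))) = -2195/196 = -11.20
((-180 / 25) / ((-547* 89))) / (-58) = -18/7059035 = 0.00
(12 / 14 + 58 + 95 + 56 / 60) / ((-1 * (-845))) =16253/88725 = 0.18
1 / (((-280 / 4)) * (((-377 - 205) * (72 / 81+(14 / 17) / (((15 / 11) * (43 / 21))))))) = 2193/105766472 = 0.00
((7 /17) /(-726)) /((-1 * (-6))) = -7/74052 = 0.00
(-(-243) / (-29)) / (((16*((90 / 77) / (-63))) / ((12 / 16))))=21.17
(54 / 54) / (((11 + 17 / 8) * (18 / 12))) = 16/315 = 0.05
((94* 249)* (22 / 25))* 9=4634388/25 = 185375.52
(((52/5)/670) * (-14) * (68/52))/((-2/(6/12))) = 119/1675 = 0.07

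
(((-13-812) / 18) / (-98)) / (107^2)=275/6732012 = 0.00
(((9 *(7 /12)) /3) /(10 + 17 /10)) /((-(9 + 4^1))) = -35/3042 = -0.01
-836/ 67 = -12.48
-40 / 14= -20/7 = -2.86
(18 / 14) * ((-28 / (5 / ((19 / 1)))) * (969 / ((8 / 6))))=-497097/5 = -99419.40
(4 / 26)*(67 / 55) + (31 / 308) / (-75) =55877/300300 = 0.19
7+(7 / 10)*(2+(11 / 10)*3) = 1071/100 = 10.71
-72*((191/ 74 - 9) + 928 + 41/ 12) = -2464194/37 = -66599.84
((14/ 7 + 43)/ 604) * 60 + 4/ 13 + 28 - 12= 40787/1963 = 20.78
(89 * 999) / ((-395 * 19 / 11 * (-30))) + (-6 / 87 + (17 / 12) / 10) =115349201/26117400 = 4.42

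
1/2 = 0.50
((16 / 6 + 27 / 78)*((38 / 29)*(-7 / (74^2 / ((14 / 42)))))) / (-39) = 31255/724622652 = 0.00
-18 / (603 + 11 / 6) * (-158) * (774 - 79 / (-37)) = 490026888/134273 = 3649.48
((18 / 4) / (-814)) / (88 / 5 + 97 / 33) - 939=-470976243/501572 = -939.00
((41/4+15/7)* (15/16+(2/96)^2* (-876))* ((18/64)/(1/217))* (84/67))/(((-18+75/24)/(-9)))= 93230919/291584 = 319.74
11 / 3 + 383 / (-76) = -313/228 = -1.37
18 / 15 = 6/5 = 1.20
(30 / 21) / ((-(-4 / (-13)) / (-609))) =5655/2 = 2827.50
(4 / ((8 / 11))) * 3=33/2 = 16.50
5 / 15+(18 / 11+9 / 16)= 1337/528 = 2.53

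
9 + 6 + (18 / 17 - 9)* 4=-285/17 = -16.76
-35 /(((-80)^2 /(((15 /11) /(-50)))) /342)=3591/70400 = 0.05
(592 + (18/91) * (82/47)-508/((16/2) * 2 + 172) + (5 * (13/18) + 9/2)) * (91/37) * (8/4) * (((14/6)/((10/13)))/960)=523462667/56343600 = 9.29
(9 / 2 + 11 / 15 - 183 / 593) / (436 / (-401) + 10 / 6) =35132011/4133210 = 8.50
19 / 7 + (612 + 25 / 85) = 73186/119 = 615.01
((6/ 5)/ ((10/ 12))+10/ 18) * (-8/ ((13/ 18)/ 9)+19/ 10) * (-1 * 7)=39956959/29250 = 1366.05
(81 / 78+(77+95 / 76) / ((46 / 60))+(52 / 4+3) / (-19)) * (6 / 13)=3485688/73853 = 47.20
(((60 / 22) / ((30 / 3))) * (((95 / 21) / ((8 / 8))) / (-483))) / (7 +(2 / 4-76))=190/5095167 = 0.00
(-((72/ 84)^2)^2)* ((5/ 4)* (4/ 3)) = -2160/2401 = -0.90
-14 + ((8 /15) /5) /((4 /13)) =-1024/75 = -13.65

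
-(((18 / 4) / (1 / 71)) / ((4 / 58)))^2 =-343397961/16 = -21462372.56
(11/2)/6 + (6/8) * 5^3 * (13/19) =65.06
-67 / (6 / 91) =-6097/6 = -1016.17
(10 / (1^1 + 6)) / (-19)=-10/133 = -0.08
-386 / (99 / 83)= -32038/99 = -323.62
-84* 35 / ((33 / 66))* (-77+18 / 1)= 346920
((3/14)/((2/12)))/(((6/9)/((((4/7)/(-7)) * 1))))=-54/343 = -0.16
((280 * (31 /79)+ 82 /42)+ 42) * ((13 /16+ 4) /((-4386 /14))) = -19650169/8315856 = -2.36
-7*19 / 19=-7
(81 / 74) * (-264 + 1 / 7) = -149607/518 = -288.82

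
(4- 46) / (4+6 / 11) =-9.24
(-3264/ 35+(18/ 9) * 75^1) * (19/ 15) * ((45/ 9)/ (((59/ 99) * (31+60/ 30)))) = 37734/2065 = 18.27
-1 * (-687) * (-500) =-343500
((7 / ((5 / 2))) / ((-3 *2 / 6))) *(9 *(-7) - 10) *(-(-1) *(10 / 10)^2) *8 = 8176/5 = 1635.20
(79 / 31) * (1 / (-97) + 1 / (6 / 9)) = 22831/6014 = 3.80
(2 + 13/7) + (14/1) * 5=517/7 = 73.86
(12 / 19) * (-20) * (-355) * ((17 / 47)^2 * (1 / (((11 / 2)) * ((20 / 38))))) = 4924560/24299 = 202.67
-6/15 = -2/5 = -0.40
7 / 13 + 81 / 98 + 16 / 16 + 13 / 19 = 73809/24206 = 3.05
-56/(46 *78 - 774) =-4/201 = -0.02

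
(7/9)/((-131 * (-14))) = 1/2358 = 0.00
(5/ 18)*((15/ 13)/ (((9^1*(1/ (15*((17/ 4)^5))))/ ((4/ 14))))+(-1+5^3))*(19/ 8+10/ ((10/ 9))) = 206369165/73728 = 2799.06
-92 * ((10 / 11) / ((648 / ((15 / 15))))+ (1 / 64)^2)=-138253/912384 = -0.15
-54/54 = -1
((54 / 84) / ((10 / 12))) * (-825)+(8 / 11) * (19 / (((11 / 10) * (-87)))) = -46908425/73689 = -636.57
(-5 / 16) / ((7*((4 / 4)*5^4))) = -1/14000 = 0.00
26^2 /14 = 338/7 = 48.29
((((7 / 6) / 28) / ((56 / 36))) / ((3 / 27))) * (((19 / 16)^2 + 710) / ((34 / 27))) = 7809777/57344 = 136.19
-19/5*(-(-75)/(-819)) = 95/273 = 0.35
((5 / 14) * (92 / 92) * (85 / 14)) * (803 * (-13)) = -22635.59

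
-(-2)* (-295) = -590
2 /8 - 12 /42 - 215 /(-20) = 10.71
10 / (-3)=-10/3 = -3.33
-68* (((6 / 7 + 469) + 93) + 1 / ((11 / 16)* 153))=-26524528/693 = -38274.93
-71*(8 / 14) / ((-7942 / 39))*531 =2940678/27797 = 105.79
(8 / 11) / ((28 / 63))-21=-213/11 = -19.36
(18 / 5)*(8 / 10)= 72/25 = 2.88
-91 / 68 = -1.34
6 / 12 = 1/2 = 0.50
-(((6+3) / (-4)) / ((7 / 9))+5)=-59/28 = -2.11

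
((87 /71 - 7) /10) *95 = -3895/71 = -54.86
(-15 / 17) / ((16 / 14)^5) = -252105/557056 = -0.45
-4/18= -2/9 = -0.22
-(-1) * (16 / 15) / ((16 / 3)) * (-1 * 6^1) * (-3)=3.60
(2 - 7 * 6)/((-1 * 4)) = 10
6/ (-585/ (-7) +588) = 14/1567 = 0.01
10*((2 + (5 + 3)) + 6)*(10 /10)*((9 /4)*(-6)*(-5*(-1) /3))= -3600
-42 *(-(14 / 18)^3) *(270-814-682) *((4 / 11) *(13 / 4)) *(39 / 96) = -248736397/21384 = -11631.89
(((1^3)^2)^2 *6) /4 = 3/2 = 1.50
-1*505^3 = -128787625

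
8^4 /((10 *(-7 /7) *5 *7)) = -2048/175 = -11.70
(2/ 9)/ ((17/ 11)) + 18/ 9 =328/153 = 2.14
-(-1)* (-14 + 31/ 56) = -753/56 = -13.45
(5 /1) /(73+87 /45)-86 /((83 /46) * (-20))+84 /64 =3.76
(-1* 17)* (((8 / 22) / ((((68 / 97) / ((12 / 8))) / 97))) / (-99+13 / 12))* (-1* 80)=-2709792/2585 = -1048.28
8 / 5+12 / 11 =148/55 = 2.69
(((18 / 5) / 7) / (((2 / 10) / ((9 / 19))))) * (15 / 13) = 2430/1729 = 1.41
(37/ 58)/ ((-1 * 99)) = -37/5742 = -0.01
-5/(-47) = 5/47 = 0.11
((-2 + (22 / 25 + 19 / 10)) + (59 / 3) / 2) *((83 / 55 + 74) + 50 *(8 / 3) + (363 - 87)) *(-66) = -127358408/375 = -339622.42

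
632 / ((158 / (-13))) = -52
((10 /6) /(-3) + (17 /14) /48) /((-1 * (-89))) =-1069/179424 = -0.01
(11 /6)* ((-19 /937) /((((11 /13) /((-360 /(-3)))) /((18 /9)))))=-9880/937 = -10.54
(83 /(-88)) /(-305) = 83/26840 = 0.00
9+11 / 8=83/8 = 10.38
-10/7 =-1.43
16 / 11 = 1.45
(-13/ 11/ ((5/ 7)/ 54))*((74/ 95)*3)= -1090908/5225 = -208.79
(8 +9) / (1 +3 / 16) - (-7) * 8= 1336/19 = 70.32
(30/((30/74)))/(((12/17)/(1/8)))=629/48 = 13.10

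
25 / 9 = 2.78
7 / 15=0.47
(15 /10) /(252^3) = 1/10668672 = 0.00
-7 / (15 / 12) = -28/5 = -5.60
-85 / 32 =-2.66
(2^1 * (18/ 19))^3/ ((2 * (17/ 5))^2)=291600/1982251 = 0.15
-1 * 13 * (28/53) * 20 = -7280/53 = -137.36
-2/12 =-1/6 = -0.17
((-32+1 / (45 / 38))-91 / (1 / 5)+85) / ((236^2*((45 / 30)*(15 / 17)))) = -76721/14098050 = -0.01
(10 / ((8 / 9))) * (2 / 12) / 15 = 1/8 = 0.12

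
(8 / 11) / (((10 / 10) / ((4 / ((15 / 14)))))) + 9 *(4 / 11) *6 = 3688/165 = 22.35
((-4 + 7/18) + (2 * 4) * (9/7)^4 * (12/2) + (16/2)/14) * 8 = 22149340/21609 = 1025.01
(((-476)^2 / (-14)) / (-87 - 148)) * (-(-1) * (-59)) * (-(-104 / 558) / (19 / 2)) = -99305024/1245735 = -79.72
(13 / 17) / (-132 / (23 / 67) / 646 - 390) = -5681/2901732 = 0.00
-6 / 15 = -2/5 = -0.40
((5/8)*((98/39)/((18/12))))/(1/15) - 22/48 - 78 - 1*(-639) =179789/312 = 576.25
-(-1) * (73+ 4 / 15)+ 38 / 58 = 73.92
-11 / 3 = -3.67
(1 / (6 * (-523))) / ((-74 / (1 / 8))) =1/1857696 = 0.00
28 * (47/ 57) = 23.09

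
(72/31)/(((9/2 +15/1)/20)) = 960/403 = 2.38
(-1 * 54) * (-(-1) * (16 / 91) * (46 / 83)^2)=-1828224/626899 = -2.92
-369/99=-41/11 = -3.73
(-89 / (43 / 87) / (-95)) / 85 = 7743/347225 = 0.02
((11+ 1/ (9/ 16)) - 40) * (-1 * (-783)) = -21315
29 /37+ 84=3137/37 = 84.78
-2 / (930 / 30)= -2/31 = -0.06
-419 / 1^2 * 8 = -3352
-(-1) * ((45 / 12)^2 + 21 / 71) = 16311/1136 = 14.36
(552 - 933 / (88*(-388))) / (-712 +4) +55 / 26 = 139918069/104753792 = 1.34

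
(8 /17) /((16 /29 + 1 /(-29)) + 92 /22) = 2552/25483 = 0.10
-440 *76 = -33440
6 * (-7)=-42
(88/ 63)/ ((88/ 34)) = 34/63 = 0.54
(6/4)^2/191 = 9/764 = 0.01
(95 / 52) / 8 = 95/416 = 0.23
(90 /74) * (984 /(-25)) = -8856/185 = -47.87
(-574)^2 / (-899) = -366.49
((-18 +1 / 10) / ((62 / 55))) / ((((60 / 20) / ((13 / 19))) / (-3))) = 25597/2356 = 10.86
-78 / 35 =-2.23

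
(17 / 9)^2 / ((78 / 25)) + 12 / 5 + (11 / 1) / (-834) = 7750942/2195505 = 3.53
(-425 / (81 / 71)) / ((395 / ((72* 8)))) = -386240/711 = -543.23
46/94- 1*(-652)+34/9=277601/423 = 656.27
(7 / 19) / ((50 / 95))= 7/10 = 0.70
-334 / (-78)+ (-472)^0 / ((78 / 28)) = 181/39 = 4.64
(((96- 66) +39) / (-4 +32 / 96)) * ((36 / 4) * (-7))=13041/11 = 1185.55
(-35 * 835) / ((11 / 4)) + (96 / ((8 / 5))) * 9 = -10087.27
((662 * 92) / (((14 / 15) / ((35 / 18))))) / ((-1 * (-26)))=190325/39 = 4880.13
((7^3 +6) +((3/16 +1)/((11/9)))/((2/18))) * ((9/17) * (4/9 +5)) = 3085187/2992 = 1031.15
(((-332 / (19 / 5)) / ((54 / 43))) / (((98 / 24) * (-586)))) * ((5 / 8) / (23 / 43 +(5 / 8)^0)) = 3836675/324066204 = 0.01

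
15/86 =0.17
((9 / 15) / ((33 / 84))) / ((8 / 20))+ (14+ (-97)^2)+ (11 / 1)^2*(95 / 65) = 1373324/143 = 9603.66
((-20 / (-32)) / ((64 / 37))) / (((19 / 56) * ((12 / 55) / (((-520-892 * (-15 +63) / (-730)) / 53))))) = -299843005/7057056 = -42.49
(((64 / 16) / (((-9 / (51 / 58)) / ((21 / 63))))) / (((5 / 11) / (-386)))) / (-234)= -72182/152685 = -0.47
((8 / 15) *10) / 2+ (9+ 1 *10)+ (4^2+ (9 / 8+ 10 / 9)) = 2873/72 = 39.90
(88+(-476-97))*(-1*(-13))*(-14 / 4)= 44135/2 = 22067.50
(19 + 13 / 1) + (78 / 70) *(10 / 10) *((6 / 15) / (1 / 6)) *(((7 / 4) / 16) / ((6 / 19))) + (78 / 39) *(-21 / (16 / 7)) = 11641/800 = 14.55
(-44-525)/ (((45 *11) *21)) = -569/10395 = -0.05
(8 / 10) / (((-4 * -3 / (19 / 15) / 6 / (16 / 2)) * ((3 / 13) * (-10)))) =-1976/1125 = -1.76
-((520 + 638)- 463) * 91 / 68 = -63245/68 = -930.07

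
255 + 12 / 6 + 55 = 312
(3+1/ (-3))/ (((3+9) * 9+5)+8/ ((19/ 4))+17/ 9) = 228/9967 = 0.02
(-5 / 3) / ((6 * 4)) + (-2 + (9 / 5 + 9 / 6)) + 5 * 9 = 16643/360 = 46.23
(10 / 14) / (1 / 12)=60/7 = 8.57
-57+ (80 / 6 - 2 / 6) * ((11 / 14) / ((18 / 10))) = -6467/126 = -51.33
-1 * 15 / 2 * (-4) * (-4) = -120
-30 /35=-6/7 = -0.86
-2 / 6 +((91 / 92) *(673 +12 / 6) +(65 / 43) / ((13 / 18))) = 7944709/11868 = 669.42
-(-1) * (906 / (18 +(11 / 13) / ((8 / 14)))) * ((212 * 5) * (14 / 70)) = 9987744/1013 = 9859.57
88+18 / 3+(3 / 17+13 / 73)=117094/1241 = 94.35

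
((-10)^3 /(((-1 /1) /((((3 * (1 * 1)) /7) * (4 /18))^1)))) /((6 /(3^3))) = 3000/7 = 428.57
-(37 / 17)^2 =-1369/289 = -4.74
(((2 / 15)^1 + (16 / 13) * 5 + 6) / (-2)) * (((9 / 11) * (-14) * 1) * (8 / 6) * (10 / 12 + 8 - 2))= 1375304/2145 = 641.17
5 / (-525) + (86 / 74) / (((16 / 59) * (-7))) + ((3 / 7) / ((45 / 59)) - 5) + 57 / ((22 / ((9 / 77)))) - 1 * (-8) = 3484543/1074480 = 3.24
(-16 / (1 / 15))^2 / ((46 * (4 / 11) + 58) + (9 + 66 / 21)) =4435200/6689 = 663.06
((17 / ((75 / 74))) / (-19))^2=1582564/2030625 = 0.78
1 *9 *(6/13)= 54/13 = 4.15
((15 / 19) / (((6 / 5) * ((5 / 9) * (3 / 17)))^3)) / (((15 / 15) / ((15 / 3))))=368475/152 = 2424.18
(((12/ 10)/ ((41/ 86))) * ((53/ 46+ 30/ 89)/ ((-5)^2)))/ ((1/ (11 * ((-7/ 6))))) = -20187167/10490875 = -1.92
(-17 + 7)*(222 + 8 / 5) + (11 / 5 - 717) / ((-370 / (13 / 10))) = -20659769/9250 = -2233.49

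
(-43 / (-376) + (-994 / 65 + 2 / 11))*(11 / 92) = -1.79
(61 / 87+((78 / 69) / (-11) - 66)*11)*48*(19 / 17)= -25993520/667 = -38970.79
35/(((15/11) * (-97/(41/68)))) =-3157/19788 = -0.16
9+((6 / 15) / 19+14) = 2187/95 = 23.02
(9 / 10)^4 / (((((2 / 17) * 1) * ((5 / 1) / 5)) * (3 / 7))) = 260253/20000 = 13.01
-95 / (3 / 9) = -285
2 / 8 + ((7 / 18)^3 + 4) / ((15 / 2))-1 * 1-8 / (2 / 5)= -441967/21870 = -20.21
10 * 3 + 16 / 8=32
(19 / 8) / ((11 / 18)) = 171/44 = 3.89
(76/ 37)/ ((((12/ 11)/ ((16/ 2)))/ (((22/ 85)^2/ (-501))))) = -809248/401789475 = 0.00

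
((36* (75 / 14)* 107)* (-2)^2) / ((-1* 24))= -24075/7 = -3439.29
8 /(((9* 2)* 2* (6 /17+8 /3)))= 17/231 = 0.07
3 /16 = 0.19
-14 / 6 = -7/3 = -2.33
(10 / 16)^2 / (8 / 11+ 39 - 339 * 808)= -55/38561216 = 0.00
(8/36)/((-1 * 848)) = -1/3816 = 0.00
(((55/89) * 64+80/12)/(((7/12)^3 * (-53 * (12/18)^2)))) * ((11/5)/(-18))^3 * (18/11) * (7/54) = 597256/156014775 = 0.00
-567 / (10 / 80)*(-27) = 122472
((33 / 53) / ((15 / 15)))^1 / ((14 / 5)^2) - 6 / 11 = -53253/114268 = -0.47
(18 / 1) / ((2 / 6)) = 54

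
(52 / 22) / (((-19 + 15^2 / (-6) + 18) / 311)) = -16172/847 = -19.09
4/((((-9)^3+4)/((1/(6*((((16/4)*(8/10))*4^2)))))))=-1/55680 = 0.00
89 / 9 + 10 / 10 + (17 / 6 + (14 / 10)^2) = 7057/450 = 15.68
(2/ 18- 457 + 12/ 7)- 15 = -29621/63 = -470.17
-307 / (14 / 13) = -3991/14 = -285.07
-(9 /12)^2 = -9/16 = -0.56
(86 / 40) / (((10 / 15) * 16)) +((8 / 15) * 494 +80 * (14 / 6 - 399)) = -60421757/1920 = -31469.67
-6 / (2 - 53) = 2/17 = 0.12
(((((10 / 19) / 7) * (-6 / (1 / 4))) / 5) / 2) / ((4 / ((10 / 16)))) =-15/532 = -0.03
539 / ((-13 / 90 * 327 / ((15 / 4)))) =-121275/2834 = -42.79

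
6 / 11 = 0.55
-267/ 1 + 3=-264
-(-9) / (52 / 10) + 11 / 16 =503/208 = 2.42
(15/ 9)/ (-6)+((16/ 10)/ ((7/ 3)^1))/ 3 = -31/630 = -0.05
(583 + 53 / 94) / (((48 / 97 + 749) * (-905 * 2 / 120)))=-31925610/618467407 = -0.05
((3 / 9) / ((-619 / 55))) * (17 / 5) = -187/1857 = -0.10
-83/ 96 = -0.86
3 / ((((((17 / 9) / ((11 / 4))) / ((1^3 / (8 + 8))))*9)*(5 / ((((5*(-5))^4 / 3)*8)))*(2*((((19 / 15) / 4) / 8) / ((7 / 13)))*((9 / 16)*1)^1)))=962500000/12597 = 76407.08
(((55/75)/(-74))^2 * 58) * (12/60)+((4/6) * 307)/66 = 105109349/33882750 = 3.10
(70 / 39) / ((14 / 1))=5/39 = 0.13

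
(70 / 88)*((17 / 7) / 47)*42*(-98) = -87465/517 = -169.18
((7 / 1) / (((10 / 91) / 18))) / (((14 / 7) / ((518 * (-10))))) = -2969694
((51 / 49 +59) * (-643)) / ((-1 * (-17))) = -1891706/833 = -2270.96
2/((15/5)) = 0.67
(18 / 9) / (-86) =-1/43 = -0.02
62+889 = 951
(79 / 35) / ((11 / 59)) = 4661/385 = 12.11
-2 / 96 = -1/48 = -0.02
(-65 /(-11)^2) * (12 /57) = -260/2299 = -0.11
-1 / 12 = -0.08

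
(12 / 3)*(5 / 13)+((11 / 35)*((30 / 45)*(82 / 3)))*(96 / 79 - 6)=-132812/5135 = -25.86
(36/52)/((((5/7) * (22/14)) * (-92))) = -441/65780 = -0.01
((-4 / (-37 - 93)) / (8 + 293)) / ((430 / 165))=33/841295 = 0.00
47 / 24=1.96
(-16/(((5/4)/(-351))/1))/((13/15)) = 5184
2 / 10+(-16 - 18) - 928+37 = -4624/5 = -924.80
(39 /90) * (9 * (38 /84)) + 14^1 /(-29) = 5203/4060 = 1.28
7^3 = 343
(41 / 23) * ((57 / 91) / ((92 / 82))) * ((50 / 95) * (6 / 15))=10086/48139 = 0.21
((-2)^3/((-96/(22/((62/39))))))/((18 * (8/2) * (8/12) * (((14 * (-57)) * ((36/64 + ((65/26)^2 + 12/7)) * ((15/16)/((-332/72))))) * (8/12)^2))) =11869/303747300 = 0.00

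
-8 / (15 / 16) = -128/15 = -8.53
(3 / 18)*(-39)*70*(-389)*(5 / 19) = 884975/19 = 46577.63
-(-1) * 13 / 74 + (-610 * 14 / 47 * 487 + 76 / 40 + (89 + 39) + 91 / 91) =-768271597/8695 = -88357.86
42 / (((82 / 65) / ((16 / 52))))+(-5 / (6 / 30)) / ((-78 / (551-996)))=-423365/3198 = -132.38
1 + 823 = 824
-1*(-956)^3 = 873722816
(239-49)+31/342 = 65011/342 = 190.09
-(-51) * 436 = 22236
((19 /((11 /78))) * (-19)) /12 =-4693/22 = -213.32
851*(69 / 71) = 58719/71 = 827.03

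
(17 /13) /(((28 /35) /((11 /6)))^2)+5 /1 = 11.87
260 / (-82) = -130/41 = -3.17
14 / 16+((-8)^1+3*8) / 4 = 39/8 = 4.88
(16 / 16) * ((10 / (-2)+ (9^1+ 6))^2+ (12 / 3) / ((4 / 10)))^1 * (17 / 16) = 935/8 = 116.88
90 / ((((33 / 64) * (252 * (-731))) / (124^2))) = -2460160/168861 = -14.57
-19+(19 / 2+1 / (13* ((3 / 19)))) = -703/78 = -9.01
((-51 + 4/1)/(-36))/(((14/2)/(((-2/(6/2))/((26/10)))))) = -235/4914 = -0.05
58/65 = 0.89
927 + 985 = 1912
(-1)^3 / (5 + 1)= -1/6 = -0.17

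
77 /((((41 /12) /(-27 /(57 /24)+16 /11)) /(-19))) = 174048/41 = 4245.07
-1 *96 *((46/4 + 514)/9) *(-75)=420400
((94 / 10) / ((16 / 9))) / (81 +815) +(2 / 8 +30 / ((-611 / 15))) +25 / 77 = -75116697/481761280 = -0.16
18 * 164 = 2952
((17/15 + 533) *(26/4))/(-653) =-52078/9795 = -5.32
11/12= 0.92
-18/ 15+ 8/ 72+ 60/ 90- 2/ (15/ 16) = -23/9 = -2.56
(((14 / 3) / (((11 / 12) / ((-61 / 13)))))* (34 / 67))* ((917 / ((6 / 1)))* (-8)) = 426016192/28743 = 14821.56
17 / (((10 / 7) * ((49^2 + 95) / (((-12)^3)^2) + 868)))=925344/67495745 = 0.01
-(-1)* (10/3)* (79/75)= 158/45 = 3.51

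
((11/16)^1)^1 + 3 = 59/16 = 3.69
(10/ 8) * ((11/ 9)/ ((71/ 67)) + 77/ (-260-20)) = 22451/20448 = 1.10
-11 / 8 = -1.38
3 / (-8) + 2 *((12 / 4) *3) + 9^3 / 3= 2085/8 = 260.62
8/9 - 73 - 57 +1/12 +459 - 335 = -181/36 = -5.03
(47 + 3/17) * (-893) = -716186/17 = -42128.59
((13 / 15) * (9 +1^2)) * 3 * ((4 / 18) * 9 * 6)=312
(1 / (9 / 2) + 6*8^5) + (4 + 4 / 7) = 12386606/63 = 196612.79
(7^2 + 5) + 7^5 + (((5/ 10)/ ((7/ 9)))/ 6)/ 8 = 3776867/224 = 16861.01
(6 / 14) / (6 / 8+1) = 12/49 = 0.24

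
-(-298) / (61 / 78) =23244/61 = 381.05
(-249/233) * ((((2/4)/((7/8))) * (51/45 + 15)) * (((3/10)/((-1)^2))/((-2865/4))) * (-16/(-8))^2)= 642752/38940125 = 0.02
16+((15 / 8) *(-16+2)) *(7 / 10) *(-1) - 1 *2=259/8 = 32.38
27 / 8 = 3.38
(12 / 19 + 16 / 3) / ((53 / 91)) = 30940/3021 = 10.24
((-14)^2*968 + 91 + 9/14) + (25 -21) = 2657531/14 = 189823.64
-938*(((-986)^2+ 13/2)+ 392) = -912293641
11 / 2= 5.50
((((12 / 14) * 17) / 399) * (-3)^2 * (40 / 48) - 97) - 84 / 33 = -99.27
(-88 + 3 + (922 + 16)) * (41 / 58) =34973/58 = 602.98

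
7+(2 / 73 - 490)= -35257/73 = -482.97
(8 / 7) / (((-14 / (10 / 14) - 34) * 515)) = -2/48307 = 0.00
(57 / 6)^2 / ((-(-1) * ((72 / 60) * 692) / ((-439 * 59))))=-46751305/16608 = -2814.99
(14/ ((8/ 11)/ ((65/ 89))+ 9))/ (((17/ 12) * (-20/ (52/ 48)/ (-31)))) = 57629/34714 = 1.66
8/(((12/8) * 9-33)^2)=32/1521 = 0.02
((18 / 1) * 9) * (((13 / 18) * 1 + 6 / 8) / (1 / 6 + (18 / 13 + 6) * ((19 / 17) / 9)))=220.08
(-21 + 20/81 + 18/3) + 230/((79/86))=1507775/6399 = 235.63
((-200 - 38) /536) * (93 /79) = -11067/21172 = -0.52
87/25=3.48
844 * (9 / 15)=2532/5 = 506.40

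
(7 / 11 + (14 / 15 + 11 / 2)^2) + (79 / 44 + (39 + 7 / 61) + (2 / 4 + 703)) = 118731926/150975 = 786.43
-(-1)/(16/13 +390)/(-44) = -13/223784 = 0.00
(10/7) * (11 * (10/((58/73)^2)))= 1465475/5887 = 248.93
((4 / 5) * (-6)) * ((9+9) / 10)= -216/25 = -8.64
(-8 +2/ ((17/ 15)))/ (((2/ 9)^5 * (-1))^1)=3129597/272 = 11505.87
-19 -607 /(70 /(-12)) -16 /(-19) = 85.90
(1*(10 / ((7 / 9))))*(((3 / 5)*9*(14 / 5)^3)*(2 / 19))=381024/2375 = 160.43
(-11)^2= 121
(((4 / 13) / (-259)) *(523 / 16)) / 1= -523/13468 = -0.04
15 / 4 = 3.75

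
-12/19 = -0.63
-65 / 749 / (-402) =65/301098 = 0.00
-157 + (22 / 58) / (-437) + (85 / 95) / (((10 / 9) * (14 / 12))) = -69332367/443555 = -156.31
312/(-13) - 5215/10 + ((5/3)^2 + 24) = -9337/18 = -518.72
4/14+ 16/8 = 16/7 = 2.29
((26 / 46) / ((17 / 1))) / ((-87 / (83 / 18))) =-1079/612306 = 0.00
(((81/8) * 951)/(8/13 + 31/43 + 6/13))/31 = 172.77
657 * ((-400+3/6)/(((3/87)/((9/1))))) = -137010123/2 = -68505061.50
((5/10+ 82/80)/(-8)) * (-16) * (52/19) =793/95 = 8.35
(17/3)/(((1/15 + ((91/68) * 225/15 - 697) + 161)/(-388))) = 2242640/526177 = 4.26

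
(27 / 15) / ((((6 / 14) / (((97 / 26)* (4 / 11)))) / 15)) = 12222/143 = 85.47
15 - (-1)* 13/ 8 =133/8 = 16.62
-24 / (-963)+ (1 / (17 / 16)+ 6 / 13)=101278/70941 = 1.43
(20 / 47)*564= 240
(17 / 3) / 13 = 17/39 = 0.44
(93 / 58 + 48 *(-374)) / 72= -347041/1392 = -249.31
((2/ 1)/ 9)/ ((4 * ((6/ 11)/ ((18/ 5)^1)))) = 11/30 = 0.37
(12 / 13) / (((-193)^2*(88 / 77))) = 21/968474 = 0.00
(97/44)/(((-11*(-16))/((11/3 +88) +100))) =55775/23232 = 2.40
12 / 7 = 1.71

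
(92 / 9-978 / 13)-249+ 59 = -29836/117 = -255.01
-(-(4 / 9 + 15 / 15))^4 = -28561/6561 = -4.35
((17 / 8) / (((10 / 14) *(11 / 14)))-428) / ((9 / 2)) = -31109/330 = -94.27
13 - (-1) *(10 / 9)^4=95293/6561 = 14.52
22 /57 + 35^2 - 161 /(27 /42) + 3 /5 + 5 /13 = 10847419/11115 = 975.93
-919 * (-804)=738876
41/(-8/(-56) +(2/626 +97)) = 89831/212847 = 0.42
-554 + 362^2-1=130489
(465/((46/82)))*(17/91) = 324105/2093 = 154.85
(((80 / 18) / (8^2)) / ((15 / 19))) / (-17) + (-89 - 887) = -976.01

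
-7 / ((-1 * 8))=7/8 = 0.88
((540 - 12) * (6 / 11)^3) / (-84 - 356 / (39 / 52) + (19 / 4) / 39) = -1617408/10543093 = -0.15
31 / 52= 0.60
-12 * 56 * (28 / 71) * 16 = -301056/71 = -4240.23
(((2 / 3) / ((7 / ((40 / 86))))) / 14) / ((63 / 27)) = 20/14749 = 0.00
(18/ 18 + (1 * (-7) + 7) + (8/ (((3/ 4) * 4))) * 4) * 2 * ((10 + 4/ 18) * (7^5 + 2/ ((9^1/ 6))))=324737000/81 = 4009098.77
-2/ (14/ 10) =-10/7 = -1.43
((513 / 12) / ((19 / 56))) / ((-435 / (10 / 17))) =-0.17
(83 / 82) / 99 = 83/8118 = 0.01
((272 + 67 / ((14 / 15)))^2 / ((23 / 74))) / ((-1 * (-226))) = 857103853/509404 = 1682.56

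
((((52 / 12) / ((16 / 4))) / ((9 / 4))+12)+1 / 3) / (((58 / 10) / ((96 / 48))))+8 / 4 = 5026/783 = 6.42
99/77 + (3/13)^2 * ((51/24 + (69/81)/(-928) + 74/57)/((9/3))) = 252769177/187727904 = 1.35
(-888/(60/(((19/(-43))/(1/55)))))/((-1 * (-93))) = 15466/3999 = 3.87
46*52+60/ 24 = 4789/2 = 2394.50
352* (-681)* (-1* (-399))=-95645088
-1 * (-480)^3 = 110592000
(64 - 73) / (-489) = 3/163 = 0.02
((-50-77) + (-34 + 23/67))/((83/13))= -139932/5561 = -25.16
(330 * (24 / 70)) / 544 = 99/476 = 0.21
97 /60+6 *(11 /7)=4639/420 = 11.05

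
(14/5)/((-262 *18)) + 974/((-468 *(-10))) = 4241/20436 = 0.21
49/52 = 0.94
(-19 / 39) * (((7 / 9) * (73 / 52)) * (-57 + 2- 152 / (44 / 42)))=21369509/200772 = 106.44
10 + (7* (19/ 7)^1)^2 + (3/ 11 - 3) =4051/11 = 368.27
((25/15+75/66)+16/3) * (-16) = -1432/11 = -130.18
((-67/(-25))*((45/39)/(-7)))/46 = -201/20930 = -0.01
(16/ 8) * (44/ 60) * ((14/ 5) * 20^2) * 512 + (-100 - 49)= 2522689/3 = 840896.33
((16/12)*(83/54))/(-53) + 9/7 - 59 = -1735534/30051 = -57.75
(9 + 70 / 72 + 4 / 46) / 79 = 8329/65412 = 0.13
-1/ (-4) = 1/4 = 0.25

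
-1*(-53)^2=-2809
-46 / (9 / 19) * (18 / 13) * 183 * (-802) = 256546968/13 = 19734382.15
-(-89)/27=89/27 = 3.30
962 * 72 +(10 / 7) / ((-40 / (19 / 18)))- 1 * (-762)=35293085/504 = 70025.96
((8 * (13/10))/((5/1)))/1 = 52/25 = 2.08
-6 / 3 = -2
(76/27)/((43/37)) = 2812/1161 = 2.42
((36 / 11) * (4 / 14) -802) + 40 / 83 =-5116526/6391 = -800.58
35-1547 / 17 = -56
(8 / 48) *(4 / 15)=2/45 = 0.04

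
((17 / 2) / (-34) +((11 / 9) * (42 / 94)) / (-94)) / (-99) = 6781/2624292 = 0.00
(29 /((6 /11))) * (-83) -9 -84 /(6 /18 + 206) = -16424201/3714 = -4422.24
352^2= 123904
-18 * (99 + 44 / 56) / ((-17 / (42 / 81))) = 2794/51 = 54.78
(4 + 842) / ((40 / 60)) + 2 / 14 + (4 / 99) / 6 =2638562/2079 = 1269.15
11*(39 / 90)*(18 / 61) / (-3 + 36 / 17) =-2431/1525 = -1.59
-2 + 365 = 363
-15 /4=-3.75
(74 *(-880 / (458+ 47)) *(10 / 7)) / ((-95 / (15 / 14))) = 195360/94031 = 2.08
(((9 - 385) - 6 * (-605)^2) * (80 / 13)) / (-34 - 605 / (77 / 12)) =615027280/5837 = 105367.02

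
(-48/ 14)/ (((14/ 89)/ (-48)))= 51264/49 = 1046.20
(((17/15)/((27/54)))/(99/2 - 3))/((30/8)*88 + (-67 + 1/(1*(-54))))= 408/2201155 = 0.00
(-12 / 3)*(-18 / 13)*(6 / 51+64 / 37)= 10.23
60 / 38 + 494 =9416/19 = 495.58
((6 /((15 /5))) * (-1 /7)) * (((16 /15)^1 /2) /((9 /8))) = -128/945 = -0.14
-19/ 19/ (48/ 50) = -25/24 = -1.04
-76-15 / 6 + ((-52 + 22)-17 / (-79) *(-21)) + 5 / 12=-106747/948 = -112.60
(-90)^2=8100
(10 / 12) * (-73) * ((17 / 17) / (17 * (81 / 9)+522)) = -73/810 = -0.09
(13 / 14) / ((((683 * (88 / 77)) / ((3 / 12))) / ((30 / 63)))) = 65/458976 = 0.00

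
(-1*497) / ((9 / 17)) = -8449/9 = -938.78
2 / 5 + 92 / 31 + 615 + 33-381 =41907/155 = 270.37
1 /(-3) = -1/3 = -0.33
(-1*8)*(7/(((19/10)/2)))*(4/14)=-320/19 = -16.84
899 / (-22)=-40.86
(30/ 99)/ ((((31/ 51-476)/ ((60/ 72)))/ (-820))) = 69700/160017 = 0.44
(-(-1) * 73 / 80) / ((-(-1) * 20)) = 73/1600 = 0.05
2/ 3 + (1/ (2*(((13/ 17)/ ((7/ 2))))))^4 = 616224995/21934848 = 28.09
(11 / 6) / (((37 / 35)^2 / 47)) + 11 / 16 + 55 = 8725937/65712 = 132.79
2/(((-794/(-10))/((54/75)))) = 36/1985 = 0.02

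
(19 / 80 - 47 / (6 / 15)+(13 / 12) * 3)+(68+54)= 639/80 = 7.99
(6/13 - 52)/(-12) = 335/78 = 4.29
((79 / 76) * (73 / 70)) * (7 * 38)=5767/20 = 288.35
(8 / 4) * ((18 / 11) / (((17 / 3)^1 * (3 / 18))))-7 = -661/187 = -3.53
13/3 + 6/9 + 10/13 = 75/13 = 5.77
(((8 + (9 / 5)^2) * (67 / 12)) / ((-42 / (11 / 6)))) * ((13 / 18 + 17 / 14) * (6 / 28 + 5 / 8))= -593747099/133358400 = -4.45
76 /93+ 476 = 476.82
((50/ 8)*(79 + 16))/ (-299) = -2375/1196 = -1.99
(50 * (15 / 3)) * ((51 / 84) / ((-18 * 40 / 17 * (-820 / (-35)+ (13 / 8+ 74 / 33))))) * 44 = -874225/151329 = -5.78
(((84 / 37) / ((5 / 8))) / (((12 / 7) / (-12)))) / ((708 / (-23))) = 9016/10915 = 0.83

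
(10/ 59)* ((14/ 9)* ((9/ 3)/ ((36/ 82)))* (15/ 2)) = 13.51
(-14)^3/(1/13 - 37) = 4459/60 = 74.32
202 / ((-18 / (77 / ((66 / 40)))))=-14140/27 = -523.70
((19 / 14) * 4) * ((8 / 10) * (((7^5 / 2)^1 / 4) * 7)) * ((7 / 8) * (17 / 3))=38000627/120 = 316671.89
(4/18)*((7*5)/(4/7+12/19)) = 931/144 = 6.47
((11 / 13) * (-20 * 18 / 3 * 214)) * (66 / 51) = -6214560/221 = -28120.18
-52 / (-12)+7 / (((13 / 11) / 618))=142927/39 = 3664.79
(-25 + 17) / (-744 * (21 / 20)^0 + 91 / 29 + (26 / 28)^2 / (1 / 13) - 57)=45472/4471335 = 0.01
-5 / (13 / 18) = -90/13 = -6.92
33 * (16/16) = 33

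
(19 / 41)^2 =361/1681 = 0.21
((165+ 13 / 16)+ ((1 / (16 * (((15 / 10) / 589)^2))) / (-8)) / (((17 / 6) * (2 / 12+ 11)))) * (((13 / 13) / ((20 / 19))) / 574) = 8846115/41842304 = 0.21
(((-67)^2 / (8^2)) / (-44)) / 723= -4489/2035968 = 0.00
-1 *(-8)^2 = -64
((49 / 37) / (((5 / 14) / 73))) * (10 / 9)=300.77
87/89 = 0.98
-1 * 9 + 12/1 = 3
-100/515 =-20/103 = -0.19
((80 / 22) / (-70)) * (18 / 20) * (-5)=18/77 = 0.23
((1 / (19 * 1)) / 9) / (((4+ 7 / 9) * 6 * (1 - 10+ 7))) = -1/9804 = 0.00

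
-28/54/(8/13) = -91/108 = -0.84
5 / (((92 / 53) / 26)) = 3445/46 = 74.89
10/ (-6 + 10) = 5/2 = 2.50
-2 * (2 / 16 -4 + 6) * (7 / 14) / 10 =-17/80 = -0.21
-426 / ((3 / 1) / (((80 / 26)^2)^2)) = -363520000/28561 = -12727.85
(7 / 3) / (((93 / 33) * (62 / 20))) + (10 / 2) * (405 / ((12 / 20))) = 9730895/2883 = 3375.27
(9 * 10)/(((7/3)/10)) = 2700/7 = 385.71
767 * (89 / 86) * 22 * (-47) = -35291971/43 = -820743.51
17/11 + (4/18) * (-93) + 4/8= -1229/66 = -18.62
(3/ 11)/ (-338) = -3/3718 = 0.00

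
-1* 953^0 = -1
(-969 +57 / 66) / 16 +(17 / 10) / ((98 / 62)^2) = -252819183/4225760 = -59.83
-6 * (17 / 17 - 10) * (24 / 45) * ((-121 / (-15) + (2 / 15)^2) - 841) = -2998496/125 = -23987.97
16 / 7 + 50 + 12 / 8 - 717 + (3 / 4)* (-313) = -25143/28 = -897.96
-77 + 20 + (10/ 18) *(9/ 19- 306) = -4308/19 = -226.74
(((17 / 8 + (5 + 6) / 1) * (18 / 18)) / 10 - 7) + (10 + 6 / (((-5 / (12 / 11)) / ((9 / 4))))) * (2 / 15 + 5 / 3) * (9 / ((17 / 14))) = 6614447/74800 = 88.43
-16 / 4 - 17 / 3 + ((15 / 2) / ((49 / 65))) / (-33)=-32237/3234 = -9.97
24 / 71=0.34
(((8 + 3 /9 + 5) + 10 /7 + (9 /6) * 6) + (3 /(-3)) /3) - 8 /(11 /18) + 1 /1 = 873/77 = 11.34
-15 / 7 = -2.14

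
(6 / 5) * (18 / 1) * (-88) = -9504/5 = -1900.80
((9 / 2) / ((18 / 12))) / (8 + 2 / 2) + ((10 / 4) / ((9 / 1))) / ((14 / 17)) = 0.67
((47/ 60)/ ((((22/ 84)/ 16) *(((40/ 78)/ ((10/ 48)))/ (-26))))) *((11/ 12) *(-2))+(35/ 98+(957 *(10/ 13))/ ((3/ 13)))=1729157/420 = 4117.04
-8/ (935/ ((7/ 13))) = -56/12155 = 0.00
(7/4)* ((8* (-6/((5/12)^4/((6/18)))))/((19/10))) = -1161216/2375 = -488.93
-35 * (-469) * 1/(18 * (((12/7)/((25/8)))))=2872625/1728 = 1662.40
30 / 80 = 3/8 = 0.38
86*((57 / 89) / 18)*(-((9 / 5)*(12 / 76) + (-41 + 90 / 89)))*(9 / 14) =21652779/277235 = 78.10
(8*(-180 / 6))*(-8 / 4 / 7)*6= 411.43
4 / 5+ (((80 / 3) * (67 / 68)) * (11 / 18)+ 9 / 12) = 161629/9180 = 17.61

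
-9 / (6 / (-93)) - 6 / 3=275/2 = 137.50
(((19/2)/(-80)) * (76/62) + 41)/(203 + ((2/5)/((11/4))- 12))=1114509/5214448 = 0.21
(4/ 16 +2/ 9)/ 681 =17/24516 = 0.00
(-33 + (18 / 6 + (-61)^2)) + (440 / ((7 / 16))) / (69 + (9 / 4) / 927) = 737420553/199003 = 3705.58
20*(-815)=-16300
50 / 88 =0.57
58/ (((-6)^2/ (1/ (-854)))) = -29/15372 = 0.00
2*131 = 262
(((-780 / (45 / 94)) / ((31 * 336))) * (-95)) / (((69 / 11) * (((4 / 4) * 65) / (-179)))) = -1758317/269514 = -6.52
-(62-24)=-38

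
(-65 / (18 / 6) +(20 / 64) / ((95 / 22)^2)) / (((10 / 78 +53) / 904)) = -368.38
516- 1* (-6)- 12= 510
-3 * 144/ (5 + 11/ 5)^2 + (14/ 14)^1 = -22/3 = -7.33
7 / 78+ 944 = 73639/78 = 944.09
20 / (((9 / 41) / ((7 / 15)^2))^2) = 19.69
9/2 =4.50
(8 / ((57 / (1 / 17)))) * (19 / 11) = 8/561 = 0.01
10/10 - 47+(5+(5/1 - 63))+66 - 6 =-39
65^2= 4225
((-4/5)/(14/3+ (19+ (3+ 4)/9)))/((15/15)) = -9/275 = -0.03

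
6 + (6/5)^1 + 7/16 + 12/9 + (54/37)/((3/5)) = 101261/8880 = 11.40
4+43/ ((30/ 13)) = 679/30 = 22.63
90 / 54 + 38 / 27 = 83/27 = 3.07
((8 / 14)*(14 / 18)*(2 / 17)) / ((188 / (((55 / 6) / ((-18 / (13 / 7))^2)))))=9295/342492948 = 0.00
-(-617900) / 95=123580/19 = 6504.21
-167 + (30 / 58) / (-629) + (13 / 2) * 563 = 127413355/36482 = 3492.50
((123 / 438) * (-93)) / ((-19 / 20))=38130/1387 = 27.49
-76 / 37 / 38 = -2/37 = -0.05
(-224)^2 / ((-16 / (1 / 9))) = -3136/9 = -348.44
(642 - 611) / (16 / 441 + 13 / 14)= 27342/851 = 32.13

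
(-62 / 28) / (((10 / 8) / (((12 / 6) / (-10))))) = 62/175 = 0.35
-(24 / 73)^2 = -576/5329 = -0.11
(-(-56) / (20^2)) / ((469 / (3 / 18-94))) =-563/20100 = -0.03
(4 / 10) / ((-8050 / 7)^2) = 1/3306250 = 0.00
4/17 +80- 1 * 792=-12100/17 = -711.76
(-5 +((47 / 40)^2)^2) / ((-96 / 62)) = 245529889/122880000 = 2.00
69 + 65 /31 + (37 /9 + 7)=22936/279 = 82.21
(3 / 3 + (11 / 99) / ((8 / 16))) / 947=11/8523 = 0.00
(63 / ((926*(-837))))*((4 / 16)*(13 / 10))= -91/3444720 = 0.00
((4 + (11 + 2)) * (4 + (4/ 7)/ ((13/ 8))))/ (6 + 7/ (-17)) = 114444/8645 = 13.24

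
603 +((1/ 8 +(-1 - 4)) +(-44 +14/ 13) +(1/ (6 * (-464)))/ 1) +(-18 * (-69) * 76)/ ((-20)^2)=715861079/904800 = 791.18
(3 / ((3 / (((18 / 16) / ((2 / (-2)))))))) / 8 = -9/64 = -0.14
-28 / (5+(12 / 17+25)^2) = -4046/96207 = -0.04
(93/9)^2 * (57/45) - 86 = 6649/135 = 49.25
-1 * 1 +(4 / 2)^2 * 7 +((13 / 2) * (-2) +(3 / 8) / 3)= 113/8 = 14.12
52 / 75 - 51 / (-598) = 34921/44850 = 0.78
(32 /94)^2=256/2209 = 0.12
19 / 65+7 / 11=664/715 = 0.93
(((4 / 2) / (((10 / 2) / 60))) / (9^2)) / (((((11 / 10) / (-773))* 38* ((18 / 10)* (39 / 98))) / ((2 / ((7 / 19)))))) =-4328800/104247 = -41.52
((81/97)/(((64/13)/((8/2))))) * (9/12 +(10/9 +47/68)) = 91377/52768 = 1.73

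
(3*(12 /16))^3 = 729/64 = 11.39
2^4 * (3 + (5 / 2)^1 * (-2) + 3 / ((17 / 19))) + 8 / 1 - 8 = 368/17 = 21.65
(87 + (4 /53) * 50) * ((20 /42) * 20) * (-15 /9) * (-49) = 33677000/477 = 70601.68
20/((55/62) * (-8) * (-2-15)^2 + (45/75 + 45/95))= -29450/3018469 = -0.01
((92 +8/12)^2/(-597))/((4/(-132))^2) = -9351364/597 = -15663.93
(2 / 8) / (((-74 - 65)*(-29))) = 1/16124 = 0.00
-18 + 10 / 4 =-31/2 = -15.50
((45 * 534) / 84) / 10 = 801/28 = 28.61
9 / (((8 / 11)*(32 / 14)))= 693/128 = 5.41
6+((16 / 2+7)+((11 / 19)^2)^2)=2751382/130321 = 21.11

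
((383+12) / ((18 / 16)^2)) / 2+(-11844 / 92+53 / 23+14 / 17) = 964006/31671 = 30.44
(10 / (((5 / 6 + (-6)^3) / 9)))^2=291600/1666681 = 0.17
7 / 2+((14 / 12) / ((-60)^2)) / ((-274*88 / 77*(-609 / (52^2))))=901077583/257450400 = 3.50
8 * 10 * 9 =720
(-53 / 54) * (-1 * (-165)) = -2915/18 = -161.94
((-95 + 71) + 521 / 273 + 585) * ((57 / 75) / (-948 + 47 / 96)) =-93433792/206936275 = -0.45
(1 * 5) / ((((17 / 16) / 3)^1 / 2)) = 480/17 = 28.24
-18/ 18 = -1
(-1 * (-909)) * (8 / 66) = 1212/11 = 110.18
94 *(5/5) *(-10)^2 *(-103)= -968200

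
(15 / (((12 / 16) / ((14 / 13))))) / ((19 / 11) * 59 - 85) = 1540/1209 = 1.27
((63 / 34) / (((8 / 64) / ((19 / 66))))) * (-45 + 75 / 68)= -1191015/6358 = -187.33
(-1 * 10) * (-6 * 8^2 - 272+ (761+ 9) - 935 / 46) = -21545/23 = -936.74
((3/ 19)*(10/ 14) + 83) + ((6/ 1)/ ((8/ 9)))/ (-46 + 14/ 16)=82.96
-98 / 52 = -49/26 = -1.88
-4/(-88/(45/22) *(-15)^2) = 1/2420 = 0.00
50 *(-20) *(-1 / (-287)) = -1000/287 = -3.48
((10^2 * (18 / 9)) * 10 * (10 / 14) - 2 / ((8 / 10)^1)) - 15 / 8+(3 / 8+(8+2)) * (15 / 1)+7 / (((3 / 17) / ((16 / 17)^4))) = 664824721/412692 = 1610.95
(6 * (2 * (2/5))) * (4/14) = 48/35 = 1.37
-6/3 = -2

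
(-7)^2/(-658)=-7/94 = -0.07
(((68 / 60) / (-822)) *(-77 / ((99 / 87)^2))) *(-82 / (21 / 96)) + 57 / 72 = -29.94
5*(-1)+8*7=51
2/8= 1/4 = 0.25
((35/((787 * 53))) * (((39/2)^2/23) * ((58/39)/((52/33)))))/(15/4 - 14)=-100485/78666946 = 0.00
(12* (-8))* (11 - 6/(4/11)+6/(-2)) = 816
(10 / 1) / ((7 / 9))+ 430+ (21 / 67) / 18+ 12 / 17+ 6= 21507029/47838 = 449.58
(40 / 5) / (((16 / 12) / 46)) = 276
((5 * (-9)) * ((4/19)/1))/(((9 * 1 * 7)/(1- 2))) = 20/133 = 0.15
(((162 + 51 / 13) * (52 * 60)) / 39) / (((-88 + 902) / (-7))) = -114.15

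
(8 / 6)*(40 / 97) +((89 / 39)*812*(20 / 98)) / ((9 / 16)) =160359520/238329 = 672.85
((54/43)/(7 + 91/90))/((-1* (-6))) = 810/31003 = 0.03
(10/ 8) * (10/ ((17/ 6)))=75/17 = 4.41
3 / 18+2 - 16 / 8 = 1/6 = 0.17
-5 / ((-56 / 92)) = 115/14 = 8.21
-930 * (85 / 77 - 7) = 5483.38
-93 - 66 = -159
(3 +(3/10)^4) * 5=30081/2000 = 15.04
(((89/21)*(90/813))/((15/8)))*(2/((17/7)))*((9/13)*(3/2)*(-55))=-704880/59891 = -11.77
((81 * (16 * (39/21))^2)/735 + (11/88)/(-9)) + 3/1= 86686291/864360 = 100.29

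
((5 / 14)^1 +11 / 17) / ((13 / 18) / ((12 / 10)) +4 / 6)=12906/16303 = 0.79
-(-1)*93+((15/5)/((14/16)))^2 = 5133/49 = 104.76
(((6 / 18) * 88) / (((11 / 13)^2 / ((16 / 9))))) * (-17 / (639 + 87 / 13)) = -2390336/1246509 = -1.92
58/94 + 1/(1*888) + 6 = 276215/41736 = 6.62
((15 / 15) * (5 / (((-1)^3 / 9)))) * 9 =-405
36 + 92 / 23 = 40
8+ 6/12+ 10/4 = 11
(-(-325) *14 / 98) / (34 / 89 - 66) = -5785/8176 = -0.71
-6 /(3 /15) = -30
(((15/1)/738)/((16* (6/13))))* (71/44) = 4615/1039104 = 0.00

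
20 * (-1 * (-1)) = 20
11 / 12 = 0.92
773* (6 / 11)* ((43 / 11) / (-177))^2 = 2858554/13899633 = 0.21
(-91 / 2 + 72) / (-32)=-53/64 = -0.83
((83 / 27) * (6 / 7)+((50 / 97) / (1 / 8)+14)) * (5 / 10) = 63428/6111 = 10.38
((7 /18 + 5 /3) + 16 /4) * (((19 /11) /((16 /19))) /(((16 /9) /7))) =275443/5632 = 48.91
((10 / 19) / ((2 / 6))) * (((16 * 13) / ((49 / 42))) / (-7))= -37440/931 = -40.21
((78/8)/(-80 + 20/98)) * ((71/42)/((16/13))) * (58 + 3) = -5123573/500480 = -10.24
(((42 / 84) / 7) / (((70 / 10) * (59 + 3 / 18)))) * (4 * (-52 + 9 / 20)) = -3093/86975 = -0.04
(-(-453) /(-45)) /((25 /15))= -151/25 = -6.04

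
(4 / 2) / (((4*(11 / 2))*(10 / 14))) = 7/55 = 0.13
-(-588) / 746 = 294/373 = 0.79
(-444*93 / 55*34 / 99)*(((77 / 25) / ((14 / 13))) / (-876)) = 253487/301125 = 0.84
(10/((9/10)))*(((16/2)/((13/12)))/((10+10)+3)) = 3200/897 = 3.57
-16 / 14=-8/7 = -1.14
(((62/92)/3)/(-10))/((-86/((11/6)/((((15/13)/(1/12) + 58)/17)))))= 75361/665082720 = 0.00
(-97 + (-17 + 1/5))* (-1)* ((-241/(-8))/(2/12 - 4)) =-411387/460 = -894.32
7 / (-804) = -7/804 = -0.01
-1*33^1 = -33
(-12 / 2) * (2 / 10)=-6/5 = -1.20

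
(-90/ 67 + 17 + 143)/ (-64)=-5315/2144 = -2.48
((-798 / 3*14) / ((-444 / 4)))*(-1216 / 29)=-4528384/3219 = -1406.77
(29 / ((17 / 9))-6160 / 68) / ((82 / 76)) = -48602/697 = -69.73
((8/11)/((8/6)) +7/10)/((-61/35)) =-959/1342 = -0.71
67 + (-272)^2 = 74051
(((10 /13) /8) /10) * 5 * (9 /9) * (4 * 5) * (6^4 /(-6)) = -2700/13 = -207.69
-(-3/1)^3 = 27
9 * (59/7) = 531/7 = 75.86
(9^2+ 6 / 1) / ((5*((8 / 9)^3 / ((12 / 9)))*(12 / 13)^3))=1720251/40960 = 42.00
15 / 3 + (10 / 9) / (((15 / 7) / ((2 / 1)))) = 163/27 = 6.04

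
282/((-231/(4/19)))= -376/1463 = -0.26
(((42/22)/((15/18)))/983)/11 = 126/594715 = 0.00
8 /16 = 1/2 = 0.50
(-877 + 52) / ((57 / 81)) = -22275/19 = -1172.37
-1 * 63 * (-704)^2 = -31223808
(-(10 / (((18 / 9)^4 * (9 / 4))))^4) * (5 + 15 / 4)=-21875/419904 = -0.05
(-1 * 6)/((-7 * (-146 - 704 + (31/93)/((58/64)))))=-261/258713 = 0.00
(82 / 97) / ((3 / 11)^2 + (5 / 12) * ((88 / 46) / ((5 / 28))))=684618/3675233 = 0.19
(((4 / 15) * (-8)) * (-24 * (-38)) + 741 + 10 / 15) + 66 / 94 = -848278/705 = -1203.23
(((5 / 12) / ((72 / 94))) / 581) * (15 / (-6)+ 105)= 48175/501984 = 0.10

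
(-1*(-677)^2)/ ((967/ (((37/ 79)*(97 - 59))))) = -644410574/76393 = -8435.47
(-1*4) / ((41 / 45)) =-180/41 = -4.39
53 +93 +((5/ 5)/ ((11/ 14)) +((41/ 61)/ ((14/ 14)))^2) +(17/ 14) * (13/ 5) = 432301521/2865170 = 150.88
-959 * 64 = -61376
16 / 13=1.23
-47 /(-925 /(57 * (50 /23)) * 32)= 2679/13616 = 0.20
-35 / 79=-0.44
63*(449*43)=1216341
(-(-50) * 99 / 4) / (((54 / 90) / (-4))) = -8250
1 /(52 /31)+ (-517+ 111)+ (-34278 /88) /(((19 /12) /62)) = -170174337/10868 = -15658.29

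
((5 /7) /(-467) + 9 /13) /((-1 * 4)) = -7339/42497 = -0.17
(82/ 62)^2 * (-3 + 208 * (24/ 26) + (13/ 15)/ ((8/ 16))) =4809341/14415 = 333.63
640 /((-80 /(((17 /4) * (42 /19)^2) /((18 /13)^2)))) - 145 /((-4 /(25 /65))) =-12285283/168948 = -72.72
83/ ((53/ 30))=46.98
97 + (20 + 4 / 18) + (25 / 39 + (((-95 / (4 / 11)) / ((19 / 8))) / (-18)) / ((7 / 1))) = 10805/91 = 118.74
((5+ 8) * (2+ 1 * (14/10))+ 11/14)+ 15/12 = 6473/140 = 46.24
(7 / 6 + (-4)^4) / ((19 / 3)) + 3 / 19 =1549/38 = 40.76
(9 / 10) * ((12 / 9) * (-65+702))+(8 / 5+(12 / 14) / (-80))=765.99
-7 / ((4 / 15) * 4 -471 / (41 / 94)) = 4305/663454 = 0.01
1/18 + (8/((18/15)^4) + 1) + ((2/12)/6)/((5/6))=4007/810 = 4.95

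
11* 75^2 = 61875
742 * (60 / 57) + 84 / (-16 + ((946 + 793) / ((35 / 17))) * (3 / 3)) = 430460380/551057 = 781.15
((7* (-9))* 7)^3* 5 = -428830605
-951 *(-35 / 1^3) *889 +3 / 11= 325494018/11 = 29590365.27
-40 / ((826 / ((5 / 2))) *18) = -25/3717 = -0.01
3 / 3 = 1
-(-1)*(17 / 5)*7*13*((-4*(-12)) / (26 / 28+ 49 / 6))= 1559376/955 = 1632.85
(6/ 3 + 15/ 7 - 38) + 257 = 1562/7 = 223.14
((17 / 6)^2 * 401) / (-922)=-3.49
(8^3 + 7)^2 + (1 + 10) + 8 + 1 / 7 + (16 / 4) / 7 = 1885665/7 = 269380.71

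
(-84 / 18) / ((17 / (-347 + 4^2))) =4634/51 = 90.86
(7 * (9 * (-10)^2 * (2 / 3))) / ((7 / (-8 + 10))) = 1200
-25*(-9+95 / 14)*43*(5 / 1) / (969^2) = 166625/13145454 = 0.01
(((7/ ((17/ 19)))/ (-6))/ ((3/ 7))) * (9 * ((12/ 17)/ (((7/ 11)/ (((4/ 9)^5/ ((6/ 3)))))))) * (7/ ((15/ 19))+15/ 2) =-367786496/85325805 = -4.31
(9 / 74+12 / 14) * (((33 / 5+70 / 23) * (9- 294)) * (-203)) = 929420739/1702 = 546075.64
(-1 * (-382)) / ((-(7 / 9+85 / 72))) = -9168/47 = -195.06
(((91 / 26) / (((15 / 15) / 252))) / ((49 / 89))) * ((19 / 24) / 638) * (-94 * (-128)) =7629792/319 = 23917.84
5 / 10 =1/2 = 0.50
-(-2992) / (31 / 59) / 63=176528/1953 = 90.39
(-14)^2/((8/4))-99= -1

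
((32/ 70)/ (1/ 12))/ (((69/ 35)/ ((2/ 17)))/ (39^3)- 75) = -0.07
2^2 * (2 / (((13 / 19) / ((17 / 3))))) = 2584/39 = 66.26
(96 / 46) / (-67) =-0.03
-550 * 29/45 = -3190/9 = -354.44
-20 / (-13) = 20/13 = 1.54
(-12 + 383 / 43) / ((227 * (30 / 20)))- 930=-27233456/29283 = -930.01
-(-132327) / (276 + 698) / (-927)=-14703/100322 = -0.15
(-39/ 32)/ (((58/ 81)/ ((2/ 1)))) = -3159/928 = -3.40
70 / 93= 0.75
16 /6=8/3 = 2.67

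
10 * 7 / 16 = 35/8 = 4.38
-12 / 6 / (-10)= 1/5 = 0.20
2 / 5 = 0.40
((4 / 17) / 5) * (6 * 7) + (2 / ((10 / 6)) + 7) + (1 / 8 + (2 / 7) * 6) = 11439/952 = 12.02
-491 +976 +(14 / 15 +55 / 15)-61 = 2143/5 = 428.60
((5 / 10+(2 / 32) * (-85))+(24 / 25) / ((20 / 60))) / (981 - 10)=-773/388400 = 0.00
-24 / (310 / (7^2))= -588/155 = -3.79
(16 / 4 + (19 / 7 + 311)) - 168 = 1048/7 = 149.71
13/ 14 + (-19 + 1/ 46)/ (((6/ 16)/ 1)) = -15997/322 = -49.68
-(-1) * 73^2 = 5329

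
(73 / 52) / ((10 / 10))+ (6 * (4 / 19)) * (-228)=-14903/52 = -286.60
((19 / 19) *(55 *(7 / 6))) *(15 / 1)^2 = 28875/2 = 14437.50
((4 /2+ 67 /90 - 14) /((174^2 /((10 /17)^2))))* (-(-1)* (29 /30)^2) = -1013/8427240 = 0.00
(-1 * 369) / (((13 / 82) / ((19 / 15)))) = -191634/65 = -2948.22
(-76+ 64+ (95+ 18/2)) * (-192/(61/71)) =-20559.74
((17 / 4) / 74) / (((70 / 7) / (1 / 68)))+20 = 236801/11840 = 20.00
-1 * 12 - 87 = -99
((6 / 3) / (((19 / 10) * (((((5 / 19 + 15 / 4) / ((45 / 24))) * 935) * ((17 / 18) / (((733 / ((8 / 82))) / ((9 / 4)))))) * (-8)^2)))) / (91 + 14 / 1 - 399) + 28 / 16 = 532083683/304064992 = 1.75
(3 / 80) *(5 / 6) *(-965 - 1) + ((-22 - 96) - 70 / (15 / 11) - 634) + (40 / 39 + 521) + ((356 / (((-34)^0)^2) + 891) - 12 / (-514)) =935.53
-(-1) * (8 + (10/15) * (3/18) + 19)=244/9 = 27.11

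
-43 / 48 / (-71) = 43/3408 = 0.01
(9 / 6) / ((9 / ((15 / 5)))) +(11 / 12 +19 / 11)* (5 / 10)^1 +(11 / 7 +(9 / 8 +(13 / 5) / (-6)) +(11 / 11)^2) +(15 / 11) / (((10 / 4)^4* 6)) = 195999/38500 = 5.09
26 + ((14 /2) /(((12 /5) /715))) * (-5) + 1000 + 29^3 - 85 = 178835/12 = 14902.92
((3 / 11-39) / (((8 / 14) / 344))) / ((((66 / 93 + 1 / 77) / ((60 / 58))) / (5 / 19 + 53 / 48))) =-199412801/4370 = -45632.22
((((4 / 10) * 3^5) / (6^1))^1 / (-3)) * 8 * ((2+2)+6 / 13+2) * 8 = -145152/65 = -2233.11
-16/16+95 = 94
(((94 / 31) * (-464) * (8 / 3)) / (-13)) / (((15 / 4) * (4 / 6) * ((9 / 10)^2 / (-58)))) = -809512960/97929 = -8266.33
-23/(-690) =1/30 = 0.03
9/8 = 1.12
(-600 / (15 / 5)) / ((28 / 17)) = -850/7 = -121.43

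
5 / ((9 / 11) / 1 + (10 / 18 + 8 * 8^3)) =99/81128 = 0.00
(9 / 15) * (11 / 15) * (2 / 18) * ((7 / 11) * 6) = 14/75 = 0.19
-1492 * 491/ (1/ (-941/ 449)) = 689350252/449 = 1535301.23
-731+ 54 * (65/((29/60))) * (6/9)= 119201/29 = 4110.38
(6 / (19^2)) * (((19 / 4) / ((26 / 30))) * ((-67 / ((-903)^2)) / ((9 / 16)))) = -2680/201406023 = 0.00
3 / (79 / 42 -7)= -126/215 = -0.59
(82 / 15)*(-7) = -574/15 = -38.27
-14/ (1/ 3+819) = -21/1229 = -0.02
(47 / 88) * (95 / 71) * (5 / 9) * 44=22325/1278 = 17.47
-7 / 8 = -0.88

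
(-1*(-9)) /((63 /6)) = 6/7 = 0.86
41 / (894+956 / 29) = 1189/26882 = 0.04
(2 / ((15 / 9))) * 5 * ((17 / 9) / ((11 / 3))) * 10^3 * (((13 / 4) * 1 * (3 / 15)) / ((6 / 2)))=22100/33 = 669.70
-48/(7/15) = -720/7 = -102.86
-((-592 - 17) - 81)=690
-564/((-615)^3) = 188/77536125 = 0.00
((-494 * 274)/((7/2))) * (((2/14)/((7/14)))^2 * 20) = -21656960/343 = -63139.83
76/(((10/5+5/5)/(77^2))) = 450604/3 = 150201.33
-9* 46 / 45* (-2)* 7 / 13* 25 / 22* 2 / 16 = 805/572 = 1.41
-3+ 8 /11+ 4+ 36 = 415/11 = 37.73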